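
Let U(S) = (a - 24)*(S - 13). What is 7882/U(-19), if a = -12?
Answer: 3941/576 ≈ 6.8420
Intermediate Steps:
U(S) = 468 - 36*S (U(S) = (-12 - 24)*(S - 13) = -36*(-13 + S) = 468 - 36*S)
7882/U(-19) = 7882/(468 - 36*(-19)) = 7882/(468 + 684) = 7882/1152 = 7882*(1/1152) = 3941/576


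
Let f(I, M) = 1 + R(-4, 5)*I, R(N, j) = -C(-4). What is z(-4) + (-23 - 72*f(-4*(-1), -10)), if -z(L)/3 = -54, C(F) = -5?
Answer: -1373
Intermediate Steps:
z(L) = 162 (z(L) = -3*(-54) = 162)
R(N, j) = 5 (R(N, j) = -1*(-5) = 5)
f(I, M) = 1 + 5*I
z(-4) + (-23 - 72*f(-4*(-1), -10)) = 162 + (-23 - 72*(1 + 5*(-4*(-1)))) = 162 + (-23 - 72*(1 + 5*4)) = 162 + (-23 - 72*(1 + 20)) = 162 + (-23 - 72*21) = 162 + (-23 - 1512) = 162 - 1535 = -1373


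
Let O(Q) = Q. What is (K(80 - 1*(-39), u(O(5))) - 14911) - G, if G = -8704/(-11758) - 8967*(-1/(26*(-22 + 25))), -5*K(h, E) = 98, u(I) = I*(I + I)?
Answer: -11499437077/764270 ≈ -15046.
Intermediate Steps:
u(I) = 2*I**2 (u(I) = I*(2*I) = 2*I**2)
K(h, E) = -98/5 (K(h, E) = -1/5*98 = -98/5)
G = 17685483/152854 (G = -8704*(-1/11758) - 8967/(3*(-26)) = 4352/5879 - 8967/(-78) = 4352/5879 - 8967*(-1/78) = 4352/5879 + 2989/26 = 17685483/152854 ≈ 115.70)
(K(80 - 1*(-39), u(O(5))) - 14911) - G = (-98/5 - 14911) - 1*17685483/152854 = -74653/5 - 17685483/152854 = -11499437077/764270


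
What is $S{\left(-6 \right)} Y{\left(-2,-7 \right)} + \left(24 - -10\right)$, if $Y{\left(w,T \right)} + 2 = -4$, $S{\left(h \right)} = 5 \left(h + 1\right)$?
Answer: $184$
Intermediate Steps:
$S{\left(h \right)} = 5 + 5 h$ ($S{\left(h \right)} = 5 \left(1 + h\right) = 5 + 5 h$)
$Y{\left(w,T \right)} = -6$ ($Y{\left(w,T \right)} = -2 - 4 = -6$)
$S{\left(-6 \right)} Y{\left(-2,-7 \right)} + \left(24 - -10\right) = \left(5 + 5 \left(-6\right)\right) \left(-6\right) + \left(24 - -10\right) = \left(5 - 30\right) \left(-6\right) + \left(24 + 10\right) = \left(-25\right) \left(-6\right) + 34 = 150 + 34 = 184$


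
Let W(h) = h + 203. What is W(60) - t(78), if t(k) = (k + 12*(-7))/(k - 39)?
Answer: 3421/13 ≈ 263.15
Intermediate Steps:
W(h) = 203 + h
t(k) = (-84 + k)/(-39 + k) (t(k) = (k - 84)/(-39 + k) = (-84 + k)/(-39 + k))
W(60) - t(78) = (203 + 60) - (-84 + 78)/(-39 + 78) = 263 - (-6)/39 = 263 - 1*(-2/13) = 263 + 2/13 = 3421/13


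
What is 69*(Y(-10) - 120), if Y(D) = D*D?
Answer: -1380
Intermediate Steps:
Y(D) = D²
69*(Y(-10) - 120) = 69*((-10)² - 120) = 69*(100 - 120) = 69*(-20) = -1380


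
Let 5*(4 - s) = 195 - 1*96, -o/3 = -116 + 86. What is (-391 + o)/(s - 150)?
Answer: 1505/829 ≈ 1.8154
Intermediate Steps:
o = 90 (o = -3*(-116 + 86) = -3*(-30) = 90)
s = -79/5 (s = 4 - (195 - 1*96)/5 = 4 - (195 - 96)/5 = 4 - ⅕*99 = 4 - 99/5 = -79/5 ≈ -15.800)
(-391 + o)/(s - 150) = (-391 + 90)/(-79/5 - 150) = -301/(-829/5) = -301*(-5/829) = 1505/829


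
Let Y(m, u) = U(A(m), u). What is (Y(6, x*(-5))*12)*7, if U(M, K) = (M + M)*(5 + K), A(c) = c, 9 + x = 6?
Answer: 20160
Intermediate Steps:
x = -3 (x = -9 + 6 = -3)
U(M, K) = 2*M*(5 + K) (U(M, K) = (2*M)*(5 + K) = 2*M*(5 + K))
Y(m, u) = 2*m*(5 + u)
(Y(6, x*(-5))*12)*7 = ((2*6*(5 - 3*(-5)))*12)*7 = ((2*6*(5 + 15))*12)*7 = ((2*6*20)*12)*7 = (240*12)*7 = 2880*7 = 20160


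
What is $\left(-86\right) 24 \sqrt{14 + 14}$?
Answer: $- 4128 \sqrt{7} \approx -10922.0$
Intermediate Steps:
$\left(-86\right) 24 \sqrt{14 + 14} = - 2064 \sqrt{28} = - 2064 \cdot 2 \sqrt{7} = - 4128 \sqrt{7}$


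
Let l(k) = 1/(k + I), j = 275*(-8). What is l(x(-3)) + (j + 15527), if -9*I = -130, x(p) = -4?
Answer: 1252747/94 ≈ 13327.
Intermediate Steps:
I = 130/9 (I = -⅑*(-130) = 130/9 ≈ 14.444)
j = -2200
l(k) = 1/(130/9 + k) (l(k) = 1/(k + 130/9) = 1/(130/9 + k))
l(x(-3)) + (j + 15527) = 9/(130 + 9*(-4)) + (-2200 + 15527) = 9/(130 - 36) + 13327 = 9/94 + 13327 = 1252747/94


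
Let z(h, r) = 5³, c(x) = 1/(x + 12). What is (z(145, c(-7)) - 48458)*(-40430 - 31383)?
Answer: 3470937729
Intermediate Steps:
c(x) = 1/(12 + x)
z(h, r) = 125
(z(145, c(-7)) - 48458)*(-40430 - 31383) = (125 - 48458)*(-40430 - 31383) = -48333*(-71813) = 3470937729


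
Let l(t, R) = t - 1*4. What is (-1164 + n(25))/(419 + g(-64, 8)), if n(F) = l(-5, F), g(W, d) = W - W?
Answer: -1173/419 ≈ -2.7995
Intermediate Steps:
g(W, d) = 0
l(t, R) = -4 + t (l(t, R) = t - 4 = -4 + t)
n(F) = -9 (n(F) = -4 - 5 = -9)
(-1164 + n(25))/(419 + g(-64, 8)) = (-1164 - 9)/(419 + 0) = -1173/419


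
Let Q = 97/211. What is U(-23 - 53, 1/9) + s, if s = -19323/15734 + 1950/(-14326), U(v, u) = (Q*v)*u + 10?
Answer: 78261967535/16463255166 ≈ 4.7537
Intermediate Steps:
Q = 97/211 (Q = 97*(1/211) = 97/211 ≈ 0.45972)
U(v, u) = 10 + 97*u*v/211 (U(v, u) = (97*v/211)*u + 10 = 97*u*v/211 + 10 = 10 + 97*u*v/211)
s = -11827023/8669434 (s = -19323*1/15734 + 1950*(-1/14326) = -19323/15734 - 75/551 = -11827023/8669434 ≈ -1.3642)
U(-23 - 53, 1/9) + s = (10 + (97/211)*(-23 - 53)/9) - 11827023/8669434 = (10 + (97/211)*(1/9)*(-76)) - 11827023/8669434 = (10 - 7372/1899) - 11827023/8669434 = 11618/1899 - 11827023/8669434 = 78261967535/16463255166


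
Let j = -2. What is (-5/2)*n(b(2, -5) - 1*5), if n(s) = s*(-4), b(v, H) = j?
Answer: -70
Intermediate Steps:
b(v, H) = -2
n(s) = -4*s
(-5/2)*n(b(2, -5) - 1*5) = (-5/2)*(-4*(-2 - 1*5)) = (-5*½)*(-4*(-2 - 5)) = -(-10)*(-7) = -5/2*28 = -70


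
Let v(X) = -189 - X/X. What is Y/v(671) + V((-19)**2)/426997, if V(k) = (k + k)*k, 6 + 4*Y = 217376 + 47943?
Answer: -113089767141/324517720 ≈ -348.49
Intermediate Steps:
Y = 265313/4 (Y = -3/2 + (217376 + 47943)/4 = -3/2 + (1/4)*265319 = -3/2 + 265319/4 = 265313/4 ≈ 66328.)
v(X) = -190 (v(X) = -189 - 1*1 = -189 - 1 = -190)
V(k) = 2*k**2 (V(k) = (2*k)*k = 2*k**2)
Y/v(671) + V((-19)**2)/426997 = (265313/4)/(-190) + (2*((-19)**2)**2)/426997 = (265313/4)*(-1/190) + (2*361**2)*(1/426997) = -265313/760 + (2*130321)*(1/426997) = -265313/760 + 260642*(1/426997) = -265313/760 + 260642/426997 = -113089767141/324517720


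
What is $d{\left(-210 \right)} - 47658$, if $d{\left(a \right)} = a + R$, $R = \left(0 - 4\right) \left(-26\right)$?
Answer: $-47764$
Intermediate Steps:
$R = 104$ ($R = \left(-4\right) \left(-26\right) = 104$)
$d{\left(a \right)} = 104 + a$ ($d{\left(a \right)} = a + 104 = 104 + a$)
$d{\left(-210 \right)} - 47658 = \left(104 - 210\right) - 47658 = -106 - 47658 = -47764$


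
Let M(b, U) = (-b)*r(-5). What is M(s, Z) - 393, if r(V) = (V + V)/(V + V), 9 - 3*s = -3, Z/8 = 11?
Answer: -397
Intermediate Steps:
Z = 88 (Z = 8*11 = 88)
s = 4 (s = 3 - 1/3*(-3) = 3 + 1 = 4)
r(V) = 1 (r(V) = (2*V)/((2*V)) = (2*V)*(1/(2*V)) = 1)
M(b, U) = -b (M(b, U) = -b*1 = -b)
M(s, Z) - 393 = -1*4 - 393 = -4 - 393 = -397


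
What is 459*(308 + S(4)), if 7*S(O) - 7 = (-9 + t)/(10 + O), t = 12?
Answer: 13900815/98 ≈ 1.4185e+5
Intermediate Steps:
S(O) = 1 + 3/(7*(10 + O)) (S(O) = 1 + ((-9 + 12)/(10 + O))/7 = 1 + (3/(10 + O))/7 = 1 + 3/(7*(10 + O)))
459*(308 + S(4)) = 459*(308 + (73/7 + 4)/(10 + 4)) = 459*(308 + (101/7)/14) = 459*(308 + (1/14)*(101/7)) = 459*(308 + 101/98) = 459*(30285/98) = 13900815/98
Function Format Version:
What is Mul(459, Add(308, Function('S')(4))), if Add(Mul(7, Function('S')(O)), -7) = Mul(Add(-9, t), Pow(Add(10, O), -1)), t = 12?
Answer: Rational(13900815, 98) ≈ 1.4185e+5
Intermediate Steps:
Function('S')(O) = Add(1, Mul(Rational(3, 7), Pow(Add(10, O), -1))) (Function('S')(O) = Add(1, Mul(Rational(1, 7), Mul(Add(-9, 12), Pow(Add(10, O), -1)))) = Add(1, Mul(Rational(1, 7), Mul(3, Pow(Add(10, O), -1)))) = Add(1, Mul(Rational(3, 7), Pow(Add(10, O), -1))))
Mul(459, Add(308, Function('S')(4))) = Mul(459, Add(308, Mul(Pow(Add(10, 4), -1), Add(Rational(73, 7), 4)))) = Mul(459, Add(308, Mul(Pow(14, -1), Rational(101, 7)))) = Mul(459, Add(308, Mul(Rational(1, 14), Rational(101, 7)))) = Mul(459, Add(308, Rational(101, 98))) = Mul(459, Rational(30285, 98)) = Rational(13900815, 98)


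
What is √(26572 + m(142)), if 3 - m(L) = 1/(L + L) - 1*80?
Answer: √537471349/142 ≈ 163.26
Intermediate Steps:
m(L) = 83 - 1/(2*L) (m(L) = 3 - (1/(L + L) - 1*80) = 3 - (1/(2*L) - 80) = 3 - (-80 + 1/(2*L)) = 3 + (80 - 1/(2*L)) = 83 - 1/(2*L))
√(26572 + m(142)) = √(26572 + (83 - ½/142)) = √(26572 + (83 - ½*1/142)) = √(26572 + (83 - 1/284)) = √(26572 + 23571/284) = √(7570019/284) = √537471349/142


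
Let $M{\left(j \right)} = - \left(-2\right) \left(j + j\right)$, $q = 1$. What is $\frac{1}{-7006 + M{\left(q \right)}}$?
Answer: $- \frac{1}{7002} \approx -0.00014282$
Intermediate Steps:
$M{\left(j \right)} = 4 j$ ($M{\left(j \right)} = - \left(-2\right) 2 j = - \left(-4\right) j = 4 j$)
$\frac{1}{-7006 + M{\left(q \right)}} = \frac{1}{-7006 + 4 \cdot 1} = \frac{1}{-7006 + 4} = \frac{1}{-7002} = - \frac{1}{7002}$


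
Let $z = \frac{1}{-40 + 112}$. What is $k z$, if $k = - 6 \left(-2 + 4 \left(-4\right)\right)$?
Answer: $\frac{3}{2} \approx 1.5$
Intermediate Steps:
$k = 108$ ($k = - 6 \left(-2 - 16\right) = \left(-6\right) \left(-18\right) = 108$)
$z = \frac{1}{72} \approx 0.013889$
$k z = 108 \cdot \frac{1}{72} = \frac{3}{2}$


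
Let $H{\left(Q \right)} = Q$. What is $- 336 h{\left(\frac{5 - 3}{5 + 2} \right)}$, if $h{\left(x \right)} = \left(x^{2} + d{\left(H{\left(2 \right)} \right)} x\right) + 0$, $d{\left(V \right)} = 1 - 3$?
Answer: $\frac{1152}{7} \approx 164.57$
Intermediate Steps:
$d{\left(V \right)} = -2$
$h{\left(x \right)} = x^{2} - 2 x$ ($h{\left(x \right)} = \left(x^{2} - 2 x\right) + 0 = x^{2} - 2 x$)
$- 336 h{\left(\frac{5 - 3}{5 + 2} \right)} = - 336 \frac{5 - 3}{5 + 2} \left(-2 + \frac{5 - 3}{5 + 2}\right) = - 336 \cdot \frac{2}{7} \left(-2 + \frac{2}{7}\right) = - 336 \cdot 2 \cdot \frac{1}{7} \left(-2 + 2 \cdot \frac{1}{7}\right) = - 336 \frac{2 \left(-2 + \frac{2}{7}\right)}{7} = - 336 \cdot \frac{2}{7} \left(- \frac{12}{7}\right) = \left(-336\right) \left(- \frac{24}{49}\right) = \frac{1152}{7}$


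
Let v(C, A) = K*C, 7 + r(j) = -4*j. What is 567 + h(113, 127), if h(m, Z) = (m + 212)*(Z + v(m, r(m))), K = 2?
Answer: 115292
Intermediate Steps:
r(j) = -7 - 4*j
v(C, A) = 2*C
h(m, Z) = (212 + m)*(Z + 2*m) (h(m, Z) = (m + 212)*(Z + 2*m) = (212 + m)*(Z + 2*m))
567 + h(113, 127) = 567 + (2*113² + 212*127 + 424*113 + 127*113) = 567 + (2*12769 + 26924 + 47912 + 14351) = 567 + (25538 + 26924 + 47912 + 14351) = 567 + 114725 = 115292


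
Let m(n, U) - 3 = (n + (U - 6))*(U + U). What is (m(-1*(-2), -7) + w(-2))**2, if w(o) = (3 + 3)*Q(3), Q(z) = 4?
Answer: 32761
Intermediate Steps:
w(o) = 24 (w(o) = (3 + 3)*4 = 6*4 = 24)
m(n, U) = 3 + 2*U*(-6 + U + n) (m(n, U) = 3 + (n + (U - 6))*(U + U) = 3 + (n + (-6 + U))*(2*U) = 3 + (-6 + U + n)*(2*U) = 3 + 2*U*(-6 + U + n))
(m(-1*(-2), -7) + w(-2))**2 = ((3 - 12*(-7) + 2*(-7)**2 + 2*(-7)*(-1*(-2))) + 24)**2 = ((3 + 84 + 2*49 + 2*(-7)*2) + 24)**2 = ((3 + 84 + 98 - 28) + 24)**2 = (157 + 24)**2 = 181**2 = 32761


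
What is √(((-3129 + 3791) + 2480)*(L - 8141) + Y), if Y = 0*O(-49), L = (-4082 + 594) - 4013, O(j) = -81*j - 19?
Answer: 6*I*√1365199 ≈ 7010.5*I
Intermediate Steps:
O(j) = -19 - 81*j
L = -7501 (L = -3488 - 4013 = -7501)
Y = 0 (Y = 0*(-19 - 81*(-49)) = 0*(-19 + 3969) = 0*3950 = 0)
√(((-3129 + 3791) + 2480)*(L - 8141) + Y) = √(((-3129 + 3791) + 2480)*(-7501 - 8141) + 0) = √((662 + 2480)*(-15642) + 0) = √(3142*(-15642) + 0) = √(-49147164 + 0) = √(-49147164) = 6*I*√1365199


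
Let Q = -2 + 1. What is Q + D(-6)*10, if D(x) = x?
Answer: -61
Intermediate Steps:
Q = -1
Q + D(-6)*10 = -1 - 6*10 = -1 - 60 = -61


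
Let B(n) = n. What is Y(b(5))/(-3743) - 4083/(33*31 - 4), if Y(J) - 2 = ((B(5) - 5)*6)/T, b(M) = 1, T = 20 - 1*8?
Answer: -15284707/3814117 ≈ -4.0074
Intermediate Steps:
T = 12 (T = 20 - 8 = 12)
Y(J) = 2 (Y(J) = 2 + ((5 - 5)*6)/12 = 2 + (0*6)*(1/12) = 2 + 0*(1/12) = 2 + 0 = 2)
Y(b(5))/(-3743) - 4083/(33*31 - 4) = 2/(-3743) - 4083/(33*31 - 4) = 2*(-1/3743) - 4083/(1023 - 4) = -2/3743 - 4083/1019 = -15284707/3814117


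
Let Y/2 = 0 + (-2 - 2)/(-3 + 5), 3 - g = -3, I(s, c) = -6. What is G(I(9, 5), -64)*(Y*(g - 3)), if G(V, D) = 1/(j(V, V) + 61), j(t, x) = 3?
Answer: -3/16 ≈ -0.18750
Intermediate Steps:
G(V, D) = 1/64 (G(V, D) = 1/(3 + 61) = 1/64)
g = 6 (g = 3 - 1*(-3) = 3 + 3 = 6)
Y = -4 (Y = 2*(0 + (-2 - 2)/(-3 + 5)) = 2*(0 - 4/2) = 2*(0 - 4*½) = 2*(0 - 2) = 2*(-2) = -4)
G(I(9, 5), -64)*(Y*(g - 3)) = (-4*(6 - 3))/64 = (-4*3)/64 = (1/64)*(-12) = -3/16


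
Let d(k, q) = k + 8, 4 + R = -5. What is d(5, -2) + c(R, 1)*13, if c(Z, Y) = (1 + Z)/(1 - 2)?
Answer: 117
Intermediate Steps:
R = -9 (R = -4 - 5 = -9)
d(k, q) = 8 + k
c(Z, Y) = -1 - Z (c(Z, Y) = (1 + Z)/(-1) = (1 + Z)*(-1) = -1 - Z)
d(5, -2) + c(R, 1)*13 = (8 + 5) + (-1 - 1*(-9))*13 = 13 + (-1 + 9)*13 = 13 + 8*13 = 13 + 104 = 117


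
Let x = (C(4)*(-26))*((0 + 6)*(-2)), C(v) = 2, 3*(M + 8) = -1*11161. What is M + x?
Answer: -9313/3 ≈ -3104.3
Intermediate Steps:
M = -11185/3 (M = -8 + (-1*11161)/3 = -8 + (⅓)*(-11161) = -8 - 11161/3 = -11185/3 ≈ -3728.3)
x = 624 (x = (2*(-26))*((0 + 6)*(-2)) = -312*(-2) = -52*(-12) = 624)
M + x = -11185/3 + 624 = -9313/3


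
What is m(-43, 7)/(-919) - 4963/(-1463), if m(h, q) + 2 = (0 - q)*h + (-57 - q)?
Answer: 602456/192071 ≈ 3.1366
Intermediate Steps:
m(h, q) = -59 - q - h*q (m(h, q) = -2 + ((0 - q)*h + (-57 - q)) = -2 + ((-q)*h + (-57 - q)) = -2 + (-h*q + (-57 - q)) = -2 + (-57 - q - h*q) = -59 - q - h*q)
m(-43, 7)/(-919) - 4963/(-1463) = (-59 - 1*7 - 1*(-43)*7)/(-919) - 4963/(-1463) = (-59 - 7 + 301)*(-1/919) - 4963*(-1/1463) = 235*(-1/919) + 709/209 = -235/919 + 709/209 = 602456/192071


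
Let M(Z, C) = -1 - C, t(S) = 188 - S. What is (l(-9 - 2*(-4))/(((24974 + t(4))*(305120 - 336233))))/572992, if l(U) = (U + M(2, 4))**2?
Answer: -1/12458451317088 ≈ -8.0267e-14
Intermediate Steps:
l(U) = (-5 + U)**2 (l(U) = (U + (-1 - 1*4))**2 = (U + (-1 - 4))**2 = (U - 5)**2 = (-5 + U)**2)
(l(-9 - 2*(-4))/(((24974 + t(4))*(305120 - 336233))))/572992 = ((-5 + (-9 - 2*(-4)))**2/(((24974 + (188 - 1*4))*(305120 - 336233))))/572992 = ((-5 + (-9 + 8))**2/(((24974 + (188 - 4))*(-31113))))*(1/572992) = ((-5 - 1)**2/(((24974 + 184)*(-31113))))*(1/572992) = ((-6)**2/((25158*(-31113))))*(1/572992) = (36/(-782740854))*(1/572992) = (36*(-1/782740854))*(1/572992) = -2/43485603*1/572992 = -1/12458451317088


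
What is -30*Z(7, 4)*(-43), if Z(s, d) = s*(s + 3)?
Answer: 90300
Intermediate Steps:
Z(s, d) = s*(3 + s)
-30*Z(7, 4)*(-43) = -210*(3 + 7)*(-43) = -210*10*(-43) = -30*70*(-43) = -2100*(-43) = 90300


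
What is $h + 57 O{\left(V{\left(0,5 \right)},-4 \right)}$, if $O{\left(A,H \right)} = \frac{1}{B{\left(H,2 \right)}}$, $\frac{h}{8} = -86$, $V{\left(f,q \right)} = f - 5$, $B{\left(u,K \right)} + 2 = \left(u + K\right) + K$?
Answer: $- \frac{1433}{2} \approx -716.5$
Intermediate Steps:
$B{\left(u,K \right)} = -2 + u + 2 K$ ($B{\left(u,K \right)} = -2 + \left(\left(u + K\right) + K\right) = -2 + \left(\left(K + u\right) + K\right) = -2 + \left(u + 2 K\right) = -2 + u + 2 K$)
$V{\left(f,q \right)} = -5 + f$
$h = -688$ ($h = 8 \left(-86\right) = -688$)
$O{\left(A,H \right)} = \frac{1}{2 + H}$ ($O{\left(A,H \right)} = \frac{1}{-2 + H + 2 \cdot 2} = \frac{1}{-2 + H + 4} = \frac{1}{2 + H}$)
$h + 57 O{\left(V{\left(0,5 \right)},-4 \right)} = -688 + \frac{57}{2 - 4} = -688 + \frac{57}{-2} = -688 + 57 \left(- \frac{1}{2}\right) = -688 - \frac{57}{2} = - \frac{1433}{2}$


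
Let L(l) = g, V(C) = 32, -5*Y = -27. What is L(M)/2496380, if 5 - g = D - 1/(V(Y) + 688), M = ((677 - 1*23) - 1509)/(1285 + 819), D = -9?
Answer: 10081/1797393600 ≈ 5.6087e-6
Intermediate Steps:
Y = 27/5 (Y = -⅕*(-27) = 27/5 ≈ 5.4000)
M = -855/2104 (M = ((677 - 23) - 1509)/2104 = (654 - 1509)*(1/2104) = -855*1/2104 = -855/2104 ≈ -0.40637)
g = 10081/720 (g = 5 - (-9 - 1/(32 + 688)) = 5 - (-9 - 1/720) = 5 - 1*(-6481/720) = 5 + 6481/720 = 10081/720 ≈ 14.001)
L(l) = 10081/720
L(M)/2496380 = (10081/720)/2496380 = (10081/720)*(1/2496380) = 10081/1797393600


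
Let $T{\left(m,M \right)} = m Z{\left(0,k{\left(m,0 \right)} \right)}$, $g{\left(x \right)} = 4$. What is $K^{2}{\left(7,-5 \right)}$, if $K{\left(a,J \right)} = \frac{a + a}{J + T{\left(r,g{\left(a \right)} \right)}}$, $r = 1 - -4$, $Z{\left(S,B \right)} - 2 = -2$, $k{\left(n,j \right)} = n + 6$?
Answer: $\frac{196}{25} \approx 7.84$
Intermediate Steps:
$k{\left(n,j \right)} = 6 + n$
$Z{\left(S,B \right)} = 0$ ($Z{\left(S,B \right)} = 2 - 2 = 0$)
$r = 5$ ($r = 1 + 4 = 5$)
$T{\left(m,M \right)} = 0$ ($T{\left(m,M \right)} = m 0 = 0$)
$K{\left(a,J \right)} = \frac{2 a}{J}$ ($K{\left(a,J \right)} = \frac{a + a}{J + 0} = \frac{2 a}{J}$)
$K^{2}{\left(7,-5 \right)} = \left(2 \cdot 7 \frac{1}{-5}\right)^{2} = \left(2 \cdot 7 \left(- \frac{1}{5}\right)\right)^{2} = \left(- \frac{14}{5}\right)^{2} = \frac{196}{25}$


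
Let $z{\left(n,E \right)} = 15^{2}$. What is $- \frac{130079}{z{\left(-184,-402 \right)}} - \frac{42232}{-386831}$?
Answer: $- \frac{50309087449}{87036975} \approx -578.02$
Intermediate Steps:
$z{\left(n,E \right)} = 225$
$- \frac{130079}{z{\left(-184,-402 \right)}} - \frac{42232}{-386831} = - \frac{130079}{225} - \frac{42232}{-386831} = \left(-130079\right) \frac{1}{225} - - \frac{42232}{386831} = - \frac{130079}{225} + \frac{42232}{386831} = - \frac{50309087449}{87036975}$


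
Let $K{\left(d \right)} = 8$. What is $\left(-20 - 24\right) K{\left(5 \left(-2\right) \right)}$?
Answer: $-352$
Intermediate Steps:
$\left(-20 - 24\right) K{\left(5 \left(-2\right) \right)} = \left(-20 - 24\right) 8 = \left(-44\right) 8 = -352$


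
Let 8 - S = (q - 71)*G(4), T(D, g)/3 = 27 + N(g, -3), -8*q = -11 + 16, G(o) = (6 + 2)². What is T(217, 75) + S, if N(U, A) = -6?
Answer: 4655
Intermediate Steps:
G(o) = 64 (G(o) = 8² = 64)
q = -5/8 (q = -(-11 + 16)/8 = -⅛*5 = -5/8 ≈ -0.62500)
T(D, g) = 63 (T(D, g) = 3*(27 - 6) = 3*21 = 63)
S = 4592 (S = 8 - (-5/8 - 71)*64 = 8 - (-573)*64/8 = 8 - 1*(-4584) = 8 + 4584 = 4592)
T(217, 75) + S = 63 + 4592 = 4655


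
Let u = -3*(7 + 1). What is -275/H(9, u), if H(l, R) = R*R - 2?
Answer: -275/574 ≈ -0.47909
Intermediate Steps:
u = -24 (u = -3*8 = -24)
H(l, R) = -2 + R² (H(l, R) = R² - 2 = -2 + R²)
-275/H(9, u) = -275/(-2 + (-24)²) = -275/(-2 + 576) = -275/574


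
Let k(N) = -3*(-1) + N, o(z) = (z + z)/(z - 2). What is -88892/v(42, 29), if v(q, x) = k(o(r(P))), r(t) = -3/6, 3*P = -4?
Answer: -444460/17 ≈ -26145.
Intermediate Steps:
P = -4/3 (P = (⅓)*(-4) = -4/3 ≈ -1.3333)
r(t) = -½ (r(t) = -3*⅙ = -½)
o(z) = 2*z/(-2 + z) (o(z) = (2*z)/(-2 + z) = 2*z/(-2 + z))
k(N) = 3 + N
v(q, x) = 17/5 (v(q, x) = 3 + 2*(-½)/(-2 - ½) = 3 + 2*(-½)/(-5/2) = 3 + 2*(-½)*(-⅖) = 3 + ⅖ = 17/5)
-88892/v(42, 29) = -88892/17/5 = -88892*5/17 = -444460/17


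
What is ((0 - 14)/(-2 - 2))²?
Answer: 49/4 ≈ 12.250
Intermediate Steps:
((0 - 14)/(-2 - 2))² = (-14/(-4))² = (-14*(-¼))² = (7/2)² = 49/4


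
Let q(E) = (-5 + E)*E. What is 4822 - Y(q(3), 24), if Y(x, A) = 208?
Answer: 4614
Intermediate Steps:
q(E) = E*(-5 + E)
4822 - Y(q(3), 24) = 4822 - 1*208 = 4822 - 208 = 4614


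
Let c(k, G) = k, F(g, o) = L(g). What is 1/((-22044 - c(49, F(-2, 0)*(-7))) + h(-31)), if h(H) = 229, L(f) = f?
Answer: -1/21864 ≈ -4.5737e-5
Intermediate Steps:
F(g, o) = g
1/((-22044 - c(49, F(-2, 0)*(-7))) + h(-31)) = 1/((-22044 - 1*49) + 229) = 1/((-22044 - 49) + 229) = 1/(-22093 + 229) = 1/(-21864) = -1/21864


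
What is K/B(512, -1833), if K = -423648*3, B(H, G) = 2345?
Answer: -1270944/2345 ≈ -541.98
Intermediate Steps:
K = -1270944
K/B(512, -1833) = -1270944/2345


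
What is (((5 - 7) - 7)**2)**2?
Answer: 6561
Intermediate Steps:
(((5 - 7) - 7)**2)**2 = ((-2 - 7)**2)**2 = ((-9)**2)**2 = 81**2 = 6561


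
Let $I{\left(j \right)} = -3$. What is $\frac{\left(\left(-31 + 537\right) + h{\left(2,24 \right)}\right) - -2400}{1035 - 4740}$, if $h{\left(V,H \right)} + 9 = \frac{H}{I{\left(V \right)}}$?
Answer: $- \frac{963}{1235} \approx -0.77976$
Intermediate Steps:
$h{\left(V,H \right)} = -9 - \frac{H}{3}$ ($h{\left(V,H \right)} = -9 + \frac{H}{-3} = -9 + H \left(- \frac{1}{3}\right) = -9 - \frac{H}{3}$)
$\frac{\left(\left(-31 + 537\right) + h{\left(2,24 \right)}\right) - -2400}{1035 - 4740} = \frac{\left(\left(-31 + 537\right) - 17\right) - -2400}{1035 - 4740} = \frac{\left(506 - 17\right) + 2400}{-3705} = \left(\left(506 - 17\right) + 2400\right) \left(- \frac{1}{3705}\right) = \left(489 + 2400\right) \left(- \frac{1}{3705}\right) = 2889 \left(- \frac{1}{3705}\right) = - \frac{963}{1235}$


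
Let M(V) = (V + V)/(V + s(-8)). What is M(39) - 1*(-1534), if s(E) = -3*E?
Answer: 32240/21 ≈ 1535.2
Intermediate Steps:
M(V) = 2*V/(24 + V) (M(V) = (V + V)/(V - 3*(-8)) = (2*V)/(V + 24) = (2*V)/(24 + V) = 2*V/(24 + V))
M(39) - 1*(-1534) = 2*39/(24 + 39) - 1*(-1534) = 2*39/63 + 1534 = 2*39*(1/63) + 1534 = 26/21 + 1534 = 32240/21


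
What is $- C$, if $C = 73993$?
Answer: $-73993$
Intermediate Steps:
$- C = \left(-1\right) 73993 = -73993$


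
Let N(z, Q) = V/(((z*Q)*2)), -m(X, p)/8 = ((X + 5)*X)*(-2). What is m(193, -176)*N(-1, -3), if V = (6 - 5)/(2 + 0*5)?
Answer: 50952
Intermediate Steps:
V = ½ (V = 1/(2 + 0) = 1/2 = 1*(½) = ½ ≈ 0.50000)
m(X, p) = 16*X*(5 + X) (m(X, p) = -8*(X + 5)*X*(-2) = -8*(5 + X)*X*(-2) = -8*X*(5 + X)*(-2) = -(-16)*X*(5 + X) = 16*X*(5 + X))
N(z, Q) = 1/(4*Q*z) (N(z, Q) = 1/(2*(((z*Q)*2))) = 1/(2*(((Q*z)*2))) = 1/(2*((2*Q*z))) = (1/(2*Q*z))/2 = 1/(4*Q*z))
m(193, -176)*N(-1, -3) = (16*193*(5 + 193))*((¼)/(-3*(-1))) = (16*193*198)*((¼)*(-⅓)*(-1)) = 611424*(1/12) = 50952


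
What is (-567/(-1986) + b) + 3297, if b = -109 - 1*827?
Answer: 1563171/662 ≈ 2361.3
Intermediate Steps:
b = -936 (b = -109 - 827 = -936)
(-567/(-1986) + b) + 3297 = (-567/(-1986) - 936) + 3297 = (-567*(-1/1986) - 936) + 3297 = (189/662 - 936) + 3297 = -619443/662 + 3297 = 1563171/662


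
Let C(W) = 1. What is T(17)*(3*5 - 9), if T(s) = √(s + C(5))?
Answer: 18*√2 ≈ 25.456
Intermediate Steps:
T(s) = √(1 + s) (T(s) = √(s + 1) = √(1 + s))
T(17)*(3*5 - 9) = √(1 + 17)*(3*5 - 9) = √18*(15 - 9) = (3*√2)*6 = 18*√2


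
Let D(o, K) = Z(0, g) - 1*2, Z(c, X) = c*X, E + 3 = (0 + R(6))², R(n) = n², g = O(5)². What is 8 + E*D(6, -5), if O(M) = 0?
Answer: -2578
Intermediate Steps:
g = 0 (g = 0² = 0)
E = 1293 (E = -3 + (0 + 6²)² = -3 + (0 + 36)² = -3 + 36² = -3 + 1296 = 1293)
Z(c, X) = X*c
D(o, K) = -2 (D(o, K) = 0*0 - 1*2 = 0 - 2 = -2)
8 + E*D(6, -5) = 8 + 1293*(-2) = 8 - 2586 = -2578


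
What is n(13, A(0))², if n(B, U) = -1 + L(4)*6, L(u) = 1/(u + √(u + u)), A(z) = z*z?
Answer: (-1 + √2)²/(2 + √2)² ≈ 0.014719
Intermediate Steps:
A(z) = z²
L(u) = 1/(u + √2*√u) (L(u) = 1/(u + √(2*u)) = 1/(u + √2*√u))
n(B, U) = -1 + 6/(4 + 2*√2) (n(B, U) = -1 + 6/(4 + √2*√4) = -1 + 6/(4 + √2*2) = -1 + 6/(4 + 2*√2))
n(13, A(0))² = (2 - 3*√2/2)²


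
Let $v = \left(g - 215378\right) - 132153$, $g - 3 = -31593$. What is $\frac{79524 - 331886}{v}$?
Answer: $\frac{252362}{379121} \approx 0.66565$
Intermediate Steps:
$g = -31590$ ($g = 3 - 31593 = -31590$)
$v = -379121$ ($v = \left(-31590 - 215378\right) - 132153 = -246968 - 132153 = -379121$)
$\frac{79524 - 331886}{v} = \frac{79524 - 331886}{-379121} = \left(79524 - 331886\right) \left(- \frac{1}{379121}\right) = \left(-252362\right) \left(- \frac{1}{379121}\right) = \frac{252362}{379121}$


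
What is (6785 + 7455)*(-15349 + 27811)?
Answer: 177458880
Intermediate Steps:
(6785 + 7455)*(-15349 + 27811) = 14240*12462 = 177458880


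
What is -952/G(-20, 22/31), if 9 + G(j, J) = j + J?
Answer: 29512/877 ≈ 33.651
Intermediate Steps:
G(j, J) = -9 + J + j (G(j, J) = -9 + (j + J) = -9 + (J + j) = -9 + J + j)
-952/G(-20, 22/31) = -952/(-9 + 22/31 - 20) = -952/(-877/31) = -952*(-31)/877 = -1*(-29512/877) = 29512/877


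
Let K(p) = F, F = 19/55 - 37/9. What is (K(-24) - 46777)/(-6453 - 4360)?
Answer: 23156479/5352435 ≈ 4.3263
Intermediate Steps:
F = -1864/495 (F = 19*(1/55) - 37*⅑ = 19/55 - 37/9 = -1864/495 ≈ -3.7657)
K(p) = -1864/495
(K(-24) - 46777)/(-6453 - 4360) = (-1864/495 - 46777)/(-6453 - 4360) = -23156479/495/(-10813) = -23156479/495*(-1/10813) = 23156479/5352435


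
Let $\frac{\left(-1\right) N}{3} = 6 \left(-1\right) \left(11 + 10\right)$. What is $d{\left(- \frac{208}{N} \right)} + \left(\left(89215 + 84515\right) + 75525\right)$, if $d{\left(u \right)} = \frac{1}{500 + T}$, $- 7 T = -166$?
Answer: $\frac{913768837}{3666} \approx 2.4926 \cdot 10^{5}$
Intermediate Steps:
$N = 378$ ($N = - 3 \cdot 6 \left(-1\right) \left(11 + 10\right) = - 3 \left(\left(-6\right) 21\right) = \left(-3\right) \left(-126\right) = 378$)
$T = \frac{166}{7}$ ($T = \left(- \frac{1}{7}\right) \left(-166\right) = \frac{166}{7} \approx 23.714$)
$d{\left(u \right)} = \frac{7}{3666}$ ($d{\left(u \right)} = \frac{1}{500 + \frac{166}{7}} = \frac{1}{\frac{3666}{7}} = \frac{7}{3666}$)
$d{\left(- \frac{208}{N} \right)} + \left(\left(89215 + 84515\right) + 75525\right) = \frac{7}{3666} + \left(\left(89215 + 84515\right) + 75525\right) = \frac{7}{3666} + \left(173730 + 75525\right) = \frac{7}{3666} + 249255 = \frac{913768837}{3666}$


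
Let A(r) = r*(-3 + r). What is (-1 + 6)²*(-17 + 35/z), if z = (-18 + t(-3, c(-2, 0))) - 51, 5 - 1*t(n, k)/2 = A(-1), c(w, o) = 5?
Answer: -29350/67 ≈ -438.06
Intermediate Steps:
t(n, k) = 2 (t(n, k) = 10 - (-2)*(-3 - 1) = 10 - (-2)*(-4) = 10 - 2*4 = 10 - 8 = 2)
z = -67 (z = (-18 + 2) - 51 = -16 - 51 = -67)
(-1 + 6)²*(-17 + 35/z) = (-1 + 6)²*(-17 + 35/(-67)) = 5²*(-17 + 35*(-1/67)) = 25*(-17 - 35/67) = 25*(-1174/67) = -29350/67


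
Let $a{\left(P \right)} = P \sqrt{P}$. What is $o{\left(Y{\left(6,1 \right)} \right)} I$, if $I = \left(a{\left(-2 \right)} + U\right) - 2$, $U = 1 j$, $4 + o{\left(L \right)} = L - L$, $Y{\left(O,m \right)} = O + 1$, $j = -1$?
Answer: $12 + 8 i \sqrt{2} \approx 12.0 + 11.314 i$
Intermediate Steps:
$Y{\left(O,m \right)} = 1 + O$
$o{\left(L \right)} = -4$ ($o{\left(L \right)} = -4 + \left(L - L\right) = -4 + 0 = -4$)
$U = -1$ ($U = 1 \left(-1\right) = -1$)
$a{\left(P \right)} = P^{\frac{3}{2}}$
$I = -3 - 2 i \sqrt{2}$ ($I = \left(\left(-2\right)^{\frac{3}{2}} - 1\right) - 2 = \left(- 2 i \sqrt{2} - 1\right) - 2 = \left(-1 - 2 i \sqrt{2}\right) - 2 = -3 - 2 i \sqrt{2} \approx -3.0 - 2.8284 i$)
$o{\left(Y{\left(6,1 \right)} \right)} I = - 4 \left(-3 - 2 i \sqrt{2}\right) = 12 + 8 i \sqrt{2}$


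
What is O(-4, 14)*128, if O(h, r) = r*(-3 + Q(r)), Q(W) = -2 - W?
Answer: -34048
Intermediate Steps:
O(h, r) = r*(-5 - r) (O(h, r) = r*(-3 + (-2 - r)) = r*(-5 - r))
O(-4, 14)*128 = -1*14*(5 + 14)*128 = -1*14*19*128 = -266*128 = -34048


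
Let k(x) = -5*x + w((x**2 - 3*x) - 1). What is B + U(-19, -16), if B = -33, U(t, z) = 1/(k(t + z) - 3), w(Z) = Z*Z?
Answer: -58291628/1766413 ≈ -33.000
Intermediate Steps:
w(Z) = Z**2
k(x) = (-1 + x**2 - 3*x)**2 - 5*x (k(x) = -5*x + ((x**2 - 3*x) - 1)**2 = -5*x + (-1 + x**2 - 3*x)**2 = (-1 + x**2 - 3*x)**2 - 5*x)
U(t, z) = 1/(-3 + (1 - (t + z)**2 + 3*t + 3*z)**2 - 5*t - 5*z) (U(t, z) = 1/(((1 - (t + z)**2 + 3*(t + z))**2 - 5*(t + z)) - 3) = 1/(((1 - (t + z)**2 + (3*t + 3*z))**2 + (-5*t - 5*z)) - 3) = 1/(((1 - (t + z)**2 + 3*t + 3*z)**2 + (-5*t - 5*z)) - 3) = 1/(((1 - (t + z)**2 + 3*t + 3*z)**2 - 5*t - 5*z) - 3) = 1/(-3 + (1 - (t + z)**2 + 3*t + 3*z)**2 - 5*t - 5*z))
B + U(-19, -16) = -33 - 1/(3 - (1 - (-19 - 16)**2 + 3*(-19) + 3*(-16))**2 + 5*(-19) + 5*(-16)) = -33 - 1/(3 - (1 - 1*(-35)**2 - 57 - 48)**2 - 95 - 80) = -33 - 1/(3 - (1 - 1*1225 - 57 - 48)**2 - 95 - 80) = -33 - 1/(3 - (1 - 1225 - 57 - 48)**2 - 95 - 80) = -33 - 1/(3 - 1*(-1329)**2 - 95 - 80) = -33 - 1/(3 - 1*1766241 - 95 - 80) = -33 - 1/(3 - 1766241 - 95 - 80) = -33 - 1/(-1766413) = -33 - 1*(-1/1766413) = -33 + 1/1766413 = -58291628/1766413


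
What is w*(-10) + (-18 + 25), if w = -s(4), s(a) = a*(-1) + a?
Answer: 7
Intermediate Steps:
s(a) = 0 (s(a) = -a + a = 0)
w = 0 (w = -1*0 = 0)
w*(-10) + (-18 + 25) = 0*(-10) + (-18 + 25) = 0 + 7 = 7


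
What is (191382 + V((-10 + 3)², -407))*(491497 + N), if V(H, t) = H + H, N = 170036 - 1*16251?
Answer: 123558597360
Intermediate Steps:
N = 153785 (N = 170036 - 16251 = 153785)
V(H, t) = 2*H
(191382 + V((-10 + 3)², -407))*(491497 + N) = (191382 + 2*(-10 + 3)²)*(491497 + 153785) = (191382 + 2*(-7)²)*645282 = (191382 + 2*49)*645282 = (191382 + 98)*645282 = 191480*645282 = 123558597360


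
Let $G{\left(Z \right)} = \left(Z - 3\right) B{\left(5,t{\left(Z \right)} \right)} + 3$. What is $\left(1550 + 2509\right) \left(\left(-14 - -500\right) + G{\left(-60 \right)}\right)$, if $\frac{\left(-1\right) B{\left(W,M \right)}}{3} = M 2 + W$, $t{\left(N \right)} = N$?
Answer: $-86237514$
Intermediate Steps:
$B{\left(W,M \right)} = - 6 M - 3 W$ ($B{\left(W,M \right)} = - 3 \left(M 2 + W\right) = - 3 \left(2 M + W\right) = - 3 \left(W + 2 M\right) = - 6 M - 3 W$)
$G{\left(Z \right)} = 3 + \left(-15 - 6 Z\right) \left(-3 + Z\right)$ ($G{\left(Z \right)} = \left(Z - 3\right) \left(- 6 Z - 15\right) + 3 = \left(-3 + Z\right) \left(- 6 Z - 15\right) + 3 = \left(-3 + Z\right) \left(-15 - 6 Z\right) + 3 = \left(-15 - 6 Z\right) \left(-3 + Z\right) + 3 = 3 + \left(-15 - 6 Z\right) \left(-3 + Z\right)$)
$\left(1550 + 2509\right) \left(\left(-14 - -500\right) + G{\left(-60 \right)}\right) = \left(1550 + 2509\right) \left(\left(-14 - -500\right) + \left(48 - 6 \left(-60\right)^{2} + 3 \left(-60\right)\right)\right) = 4059 \left(\left(-14 + 500\right) - 21732\right) = 4059 \left(486 - 21732\right) = 4059 \left(-21246\right) = -86237514$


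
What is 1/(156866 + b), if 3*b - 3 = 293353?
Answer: 3/763954 ≈ 3.9269e-6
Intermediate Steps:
b = 293356/3 (b = 1 + (1/3)*293353 = 1 + 293353/3 = 293356/3 ≈ 97785.)
1/(156866 + b) = 1/(156866 + 293356/3) = 1/(763954/3) = 3/763954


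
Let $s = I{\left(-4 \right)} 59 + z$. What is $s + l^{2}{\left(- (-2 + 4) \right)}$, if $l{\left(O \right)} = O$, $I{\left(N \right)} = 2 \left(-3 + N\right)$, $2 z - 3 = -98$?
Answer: $- \frac{1739}{2} \approx -869.5$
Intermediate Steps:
$z = - \frac{95}{2}$ ($z = \frac{3}{2} + \frac{1}{2} \left(-98\right) = \frac{3}{2} - 49 = - \frac{95}{2} \approx -47.5$)
$I{\left(N \right)} = -6 + 2 N$
$s = - \frac{1747}{2}$ ($s = \left(-6 + 2 \left(-4\right)\right) 59 - \frac{95}{2} = \left(-6 - 8\right) 59 - \frac{95}{2} = \left(-14\right) 59 - \frac{95}{2} = -826 - \frac{95}{2} = - \frac{1747}{2} \approx -873.5$)
$s + l^{2}{\left(- (-2 + 4) \right)} = - \frac{1747}{2} + \left(- (-2 + 4)\right)^{2} = - \frac{1747}{2} + \left(\left(-1\right) 2\right)^{2} = - \frac{1747}{2} + \left(-2\right)^{2} = - \frac{1747}{2} + 4 = - \frac{1739}{2}$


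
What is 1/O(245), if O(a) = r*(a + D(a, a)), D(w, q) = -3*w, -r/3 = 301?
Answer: 1/442470 ≈ 2.2600e-6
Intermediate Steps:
r = -903 (r = -3*301 = -903)
O(a) = 1806*a (O(a) = -903*(a - 3*a) = -(-1806)*a = 1806*a)
1/O(245) = 1/(1806*245) = 1/442470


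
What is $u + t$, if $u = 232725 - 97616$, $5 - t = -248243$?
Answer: $383357$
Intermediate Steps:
$t = 248248$ ($t = 5 - -248243 = 5 + 248243 = 248248$)
$u = 135109$ ($u = 232725 - 97616 = 135109$)
$u + t = 135109 + 248248 = 383357$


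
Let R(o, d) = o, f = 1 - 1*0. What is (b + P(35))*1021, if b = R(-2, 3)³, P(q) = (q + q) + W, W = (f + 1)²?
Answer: 67386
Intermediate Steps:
f = 1 (f = 1 + 0 = 1)
W = 4 (W = (1 + 1)² = 2² = 4)
P(q) = 4 + 2*q (P(q) = (q + q) + 4 = 2*q + 4 = 4 + 2*q)
b = -8 (b = (-2)³ = -8)
(b + P(35))*1021 = (-8 + (4 + 2*35))*1021 = (-8 + (4 + 70))*1021 = (-8 + 74)*1021 = 66*1021 = 67386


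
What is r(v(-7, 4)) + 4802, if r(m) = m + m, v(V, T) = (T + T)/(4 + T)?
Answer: 4804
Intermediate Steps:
v(V, T) = 2*T/(4 + T) (v(V, T) = (2*T)/(4 + T) = 2*T/(4 + T))
r(m) = 2*m
r(v(-7, 4)) + 4802 = 2*(2*4/(4 + 4)) + 4802 = 2*(2*4/8) + 4802 = 2*(2*4*(⅛)) + 4802 = 2*1 + 4802 = 2 + 4802 = 4804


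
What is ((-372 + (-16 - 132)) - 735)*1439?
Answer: -1805945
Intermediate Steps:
((-372 + (-16 - 132)) - 735)*1439 = ((-372 - 148) - 735)*1439 = (-520 - 735)*1439 = -1255*1439 = -1805945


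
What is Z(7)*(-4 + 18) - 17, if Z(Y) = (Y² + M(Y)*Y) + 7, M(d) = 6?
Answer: 1355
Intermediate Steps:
Z(Y) = 7 + Y² + 6*Y (Z(Y) = (Y² + 6*Y) + 7 = 7 + Y² + 6*Y)
Z(7)*(-4 + 18) - 17 = (7 + 7² + 6*7)*(-4 + 18) - 17 = (7 + 49 + 42)*14 - 17 = 98*14 - 17 = 1372 - 17 = 1355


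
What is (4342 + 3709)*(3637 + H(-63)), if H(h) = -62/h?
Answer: 1845232843/63 ≈ 2.9289e+7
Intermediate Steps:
(4342 + 3709)*(3637 + H(-63)) = (4342 + 3709)*(3637 - 62/(-63)) = 8051*(3637 - 62*(-1/63)) = 8051*(3637 + 62/63) = 8051*(229193/63) = 1845232843/63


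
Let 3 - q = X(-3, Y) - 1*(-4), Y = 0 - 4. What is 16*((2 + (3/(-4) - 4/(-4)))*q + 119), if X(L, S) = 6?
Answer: 1652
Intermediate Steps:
Y = -4
q = -7 (q = 3 - (6 - 1*(-4)) = 3 - (6 + 4) = 3 - 1*10 = 3 - 10 = -7)
16*((2 + (3/(-4) - 4/(-4)))*q + 119) = 16*((2 + (3/(-4) - 4/(-4)))*(-7) + 119) = 16*((2 + (3*(-¼) - 4*(-¼)))*(-7) + 119) = 16*((2 + (-¾ + 1))*(-7) + 119) = 16*((2 + ¼)*(-7) + 119) = 16*((9/4)*(-7) + 119) = 16*(-63/4 + 119) = 16*(413/4) = 1652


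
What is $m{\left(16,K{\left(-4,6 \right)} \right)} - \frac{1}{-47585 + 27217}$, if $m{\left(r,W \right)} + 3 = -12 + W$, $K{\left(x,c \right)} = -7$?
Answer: $- \frac{448095}{20368} \approx -22.0$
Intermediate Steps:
$m{\left(r,W \right)} = -15 + W$ ($m{\left(r,W \right)} = -3 + \left(-12 + W\right) = -15 + W$)
$m{\left(16,K{\left(-4,6 \right)} \right)} - \frac{1}{-47585 + 27217} = \left(-15 - 7\right) - \frac{1}{-47585 + 27217} = -22 - \frac{1}{-20368} = -22 - - \frac{1}{20368} = -22 + \frac{1}{20368} = - \frac{448095}{20368}$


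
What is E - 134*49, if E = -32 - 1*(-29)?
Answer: -6569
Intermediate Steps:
E = -3 (E = -32 + 29 = -3)
E - 134*49 = -3 - 134*49 = -3 - 6566 = -6569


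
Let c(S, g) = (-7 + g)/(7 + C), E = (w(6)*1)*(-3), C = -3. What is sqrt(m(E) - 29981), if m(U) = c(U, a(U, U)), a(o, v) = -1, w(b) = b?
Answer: I*sqrt(29983) ≈ 173.16*I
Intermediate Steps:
E = -18 (E = (6*1)*(-3) = 6*(-3) = -18)
c(S, g) = -7/4 + g/4 (c(S, g) = (-7 + g)/(7 - 3) = (-7 + g)/4 = (-7 + g)*(1/4) = -7/4 + g/4)
m(U) = -2 (m(U) = -7/4 + (1/4)*(-1) = -7/4 - 1/4 = -2)
sqrt(m(E) - 29981) = sqrt(-2 - 29981) = sqrt(-29983) = I*sqrt(29983)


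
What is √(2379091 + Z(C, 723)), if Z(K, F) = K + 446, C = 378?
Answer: 51*√915 ≈ 1542.7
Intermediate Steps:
Z(K, F) = 446 + K
√(2379091 + Z(C, 723)) = √(2379091 + (446 + 378)) = √(2379091 + 824) = √2379915 = 51*√915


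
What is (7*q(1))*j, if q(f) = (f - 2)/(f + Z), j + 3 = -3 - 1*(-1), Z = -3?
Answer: -35/2 ≈ -17.500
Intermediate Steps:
j = -5 (j = -3 + (-3 - 1*(-1)) = -3 + (-3 + 1) = -3 - 2 = -5)
q(f) = (-2 + f)/(-3 + f) (q(f) = (f - 2)/(f - 3) = (-2 + f)/(-3 + f))
(7*q(1))*j = (7*((-2 + 1)/(-3 + 1)))*(-5) = (7*(-1/(-2)))*(-5) = (7*(-1/2*(-1)))*(-5) = (7*(1/2))*(-5) = (7/2)*(-5) = -35/2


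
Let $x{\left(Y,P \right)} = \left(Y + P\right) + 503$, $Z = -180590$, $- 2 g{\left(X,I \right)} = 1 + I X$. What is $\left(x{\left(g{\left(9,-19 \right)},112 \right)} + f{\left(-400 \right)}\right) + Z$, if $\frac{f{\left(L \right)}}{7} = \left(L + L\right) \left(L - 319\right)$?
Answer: $3846510$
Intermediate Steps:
$g{\left(X,I \right)} = - \frac{1}{2} - \frac{I X}{2}$ ($g{\left(X,I \right)} = - \frac{1 + I X}{2} = - \frac{1}{2} - \frac{I X}{2}$)
$f{\left(L \right)} = 14 L \left(-319 + L\right)$ ($f{\left(L \right)} = 7 \left(L + L\right) \left(L - 319\right) = 7 \cdot 2 L \left(-319 + L\right) = 14 L \left(-319 + L\right)$)
$x{\left(Y,P \right)} = 503 + P + Y$ ($x{\left(Y,P \right)} = \left(P + Y\right) + 503 = 503 + P + Y$)
$\left(x{\left(g{\left(9,-19 \right)},112 \right)} + f{\left(-400 \right)}\right) + Z = \left(\left(503 + 112 - \left(\frac{1}{2} - \frac{171}{2}\right)\right) + 14 \left(-400\right) \left(-319 - 400\right)\right) - 180590 = \left(\left(503 + 112 + \left(- \frac{1}{2} + \frac{171}{2}\right)\right) + 14 \left(-400\right) \left(-719\right)\right) - 180590 = \left(\left(503 + 112 + 85\right) + 4026400\right) - 180590 = \left(700 + 4026400\right) - 180590 = 4027100 - 180590 = 3846510$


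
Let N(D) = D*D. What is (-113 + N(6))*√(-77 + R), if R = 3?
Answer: -77*I*√74 ≈ -662.38*I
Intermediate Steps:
N(D) = D²
(-113 + N(6))*√(-77 + R) = (-113 + 6²)*√(-77 + 3) = (-113 + 36)*√(-74) = -77*I*√74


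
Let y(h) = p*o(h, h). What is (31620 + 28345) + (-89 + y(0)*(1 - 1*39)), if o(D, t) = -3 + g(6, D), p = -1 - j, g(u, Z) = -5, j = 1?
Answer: 59268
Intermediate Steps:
p = -2 (p = -1 - 1*1 = -1 - 1 = -2)
o(D, t) = -8 (o(D, t) = -3 - 5 = -8)
y(h) = 16 (y(h) = -2*(-8) = 16)
(31620 + 28345) + (-89 + y(0)*(1 - 1*39)) = (31620 + 28345) + (-89 + 16*(1 - 1*39)) = 59965 + (-89 + 16*(1 - 39)) = 59965 + (-89 + 16*(-38)) = 59965 + (-89 - 608) = 59965 - 697 = 59268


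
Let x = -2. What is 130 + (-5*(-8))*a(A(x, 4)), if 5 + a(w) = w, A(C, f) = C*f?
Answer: -390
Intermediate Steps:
a(w) = -5 + w
130 + (-5*(-8))*a(A(x, 4)) = 130 + (-5*(-8))*(-5 - 2*4) = 130 + 40*(-5 - 8) = 130 + 40*(-13) = 130 - 520 = -390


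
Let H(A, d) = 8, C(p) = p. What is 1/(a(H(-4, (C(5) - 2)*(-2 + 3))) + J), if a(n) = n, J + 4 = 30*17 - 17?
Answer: 1/497 ≈ 0.0020121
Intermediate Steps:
J = 489 (J = -4 + (30*17 - 17) = -4 + (510 - 17) = -4 + 493 = 489)
1/(a(H(-4, (C(5) - 2)*(-2 + 3))) + J) = 1/(8 + 489) = 1/497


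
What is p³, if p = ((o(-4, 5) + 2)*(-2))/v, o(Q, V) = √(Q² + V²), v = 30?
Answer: -(2 + √41)³/3375 ≈ -0.17581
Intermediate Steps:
p = -2/15 - √41/15 (p = ((√((-4)² + 5²) + 2)*(-2))/30 = ((√(16 + 25) + 2)*(-2))*(1/30) = ((√41 + 2)*(-2))*(1/30) = ((2 + √41)*(-2))*(1/30) = (-4 - 2*√41)*(1/30) = -2/15 - √41/15 ≈ -0.56021)
p³ = (-2/15 - √41/15)³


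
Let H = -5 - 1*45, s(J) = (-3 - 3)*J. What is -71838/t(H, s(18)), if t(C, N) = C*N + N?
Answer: -3991/294 ≈ -13.575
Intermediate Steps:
s(J) = -6*J
H = -50 (H = -5 - 45 = -50)
t(C, N) = N + C*N
-71838/t(H, s(18)) = -71838*(-1/(108*(1 - 50))) = -71838/((-108*(-49))) = -71838/5292 = -71838*1/5292 = -3991/294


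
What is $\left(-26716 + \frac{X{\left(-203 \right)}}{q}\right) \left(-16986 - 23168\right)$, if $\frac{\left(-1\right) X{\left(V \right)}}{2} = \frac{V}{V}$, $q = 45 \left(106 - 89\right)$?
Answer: $\frac{48273946604}{45} \approx 1.0728 \cdot 10^{9}$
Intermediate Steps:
$q = 765$ ($q = 45 \cdot 17 = 765$)
$X{\left(V \right)} = -2$ ($X{\left(V \right)} = - 2 \frac{V}{V} = \left(-2\right) 1 = -2$)
$\left(-26716 + \frac{X{\left(-203 \right)}}{q}\right) \left(-16986 - 23168\right) = \left(-26716 - \frac{2}{765}\right) \left(-16986 - 23168\right) = \left(-26716 - \frac{2}{765}\right) \left(-40154\right) = \left(- \frac{20437742}{765}\right) \left(-40154\right) = \frac{48273946604}{45}$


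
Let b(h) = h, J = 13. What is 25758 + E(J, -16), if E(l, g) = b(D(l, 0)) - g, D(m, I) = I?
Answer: 25774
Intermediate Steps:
E(l, g) = -g (E(l, g) = 0 - g = -g)
25758 + E(J, -16) = 25758 - 1*(-16) = 25758 + 16 = 25774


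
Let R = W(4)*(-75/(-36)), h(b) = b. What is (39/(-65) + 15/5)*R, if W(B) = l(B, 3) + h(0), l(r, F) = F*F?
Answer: 45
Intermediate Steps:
l(r, F) = F²
W(B) = 9 (W(B) = 3² + 0 = 9 + 0 = 9)
R = 75/4 (R = 9*(-75/(-36)) = 9*(-75*(-1/36)) = 9*(25/12) = 75/4 ≈ 18.750)
(39/(-65) + 15/5)*R = (39/(-65) + 15/5)*(75/4) = (39*(-1/65) + 15*(⅕))*(75/4) = (-⅗ + 3)*(75/4) = (12/5)*(75/4) = 45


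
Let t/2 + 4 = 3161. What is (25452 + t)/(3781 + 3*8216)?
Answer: 31766/28429 ≈ 1.1174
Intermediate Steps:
t = 6314 (t = -8 + 2*3161 = -8 + 6322 = 6314)
(25452 + t)/(3781 + 3*8216) = (25452 + 6314)/(3781 + 3*8216) = 31766/(3781 + 24648) = 31766/28429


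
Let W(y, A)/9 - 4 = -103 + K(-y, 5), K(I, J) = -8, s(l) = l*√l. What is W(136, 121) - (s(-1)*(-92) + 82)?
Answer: -1045 - 92*I ≈ -1045.0 - 92.0*I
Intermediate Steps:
s(l) = l^(3/2)
W(y, A) = -963 (W(y, A) = 36 + 9*(-103 - 8) = 36 + 9*(-111) = 36 - 999 = -963)
W(136, 121) - (s(-1)*(-92) + 82) = -963 - ((-1)^(3/2)*(-92) + 82) = -963 - (-I*(-92) + 82) = -963 - (92*I + 82) = -963 - (82 + 92*I) = -963 + (-82 - 92*I) = -1045 - 92*I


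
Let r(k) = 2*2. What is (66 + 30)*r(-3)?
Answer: 384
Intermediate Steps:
r(k) = 4
(66 + 30)*r(-3) = (66 + 30)*4 = 96*4 = 384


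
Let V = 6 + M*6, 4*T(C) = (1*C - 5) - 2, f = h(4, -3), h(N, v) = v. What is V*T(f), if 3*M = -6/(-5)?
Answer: -21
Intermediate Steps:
M = ⅖ (M = (-6/(-5))/3 = (-6*(-⅕))/3 = (⅓)*(6/5) = ⅖ ≈ 0.40000)
f = -3
T(C) = -7/4 + C/4 (T(C) = ((1*C - 5) - 2)/4 = ((C - 5) - 2)/4 = ((-5 + C) - 2)/4 = (-7 + C)/4 = -7/4 + C/4)
V = 42/5 (V = 6 + (⅖)*6 = 6 + 12/5 = 42/5 ≈ 8.4000)
V*T(f) = 42*(-7/4 + (¼)*(-3))/5 = 42*(-7/4 - ¾)/5 = (42/5)*(-5/2) = -21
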